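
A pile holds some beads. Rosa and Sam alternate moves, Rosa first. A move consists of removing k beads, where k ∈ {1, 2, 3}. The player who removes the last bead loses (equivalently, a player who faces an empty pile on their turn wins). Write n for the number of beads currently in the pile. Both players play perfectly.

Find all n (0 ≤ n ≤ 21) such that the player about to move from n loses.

1, 5, 9, 13, 17, 21

Positions with no move are W. A position that does have a move is losing for the player to move precisely when every available move leads to a winning position for the opponent. Fill in the labels:
n=0: no move; the opponent has just taken the last bead and therefore loses → W
n=1: only reaches 0(W), which is W → L
n=2: reaches L-position 1 → W
n=3: reaches L-position 1 → W
n=4: reaches L-position 1 → W
n=5: only reaches 4(W), 3(W), 2(W), all W → L
n=6: reaches L-position 5 → W
n=7: reaches L-position 5 → W
n=8: reaches L-position 5 → W
n=9: only reaches 8(W), 7(W), 6(W), all W → L
n=10: reaches L-position 9 → W
n=11: reaches L-position 9 → W
n=12: reaches L-position 9 → W
n=13: only reaches 12(W), 11(W), 10(W), all W → L
n=14: reaches L-position 13 → W
n=15: reaches L-position 13 → W
n=16: reaches L-position 13 → W
n=17: only reaches 16(W), 15(W), 14(W), all W → L
n=18: reaches L-position 17 → W
n=19: reaches L-position 17 → W
n=20: reaches L-position 17 → W
n=21: only reaches 20(W), 19(W), 18(W), all W → L
Reading off the rows marked L gives the requested list; there are 6 such values of n.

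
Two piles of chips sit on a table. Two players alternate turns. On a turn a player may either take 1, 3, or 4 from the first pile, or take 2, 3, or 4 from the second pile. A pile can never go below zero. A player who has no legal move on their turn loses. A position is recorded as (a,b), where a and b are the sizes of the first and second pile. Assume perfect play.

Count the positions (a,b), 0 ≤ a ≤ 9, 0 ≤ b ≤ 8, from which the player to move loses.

Build the W/L table. Terminal = L. A non-terminal position is W if it has a move to some L; otherwise it is L.
Every move lowers a or b (never raises either), so fill the grid row by row in increasing a, and left to right within a row: each cell's successors are then already labelled.
      b=0  b=1  b=2  b=3  b=4  b=5  b=6  b=7  b=8
a=0:    L    L    W    W    W    W    L    L    W
a=1:    W    W    L    L    W    W    W    W    L
a=2:    L    L    W    W    W    W    L    L    W
a=3:    W    W    L    L    W    W    W    W    L
a=4:    W    W    W    W    L    L    W    W    W
a=5:    W    W    W    W    W    W    W    W    W
a=6:    W    W    W    W    L    L    W    W    W
a=7:    L    L    W    W    W    W    L    L    W
a=8:    W    W    L    L    W    W    W    W    L
a=9:    L    L    W    W    W    W    L    L    W
Cells with no legal move (terminal, hence L): (0,0), (0,1).
The remaining L cells, each justified by listing all of its moves:
(0,6): moves to (0,4)(W), (0,3)(W), (0,2)(W); every one is W ⇒ L
(0,7): moves to (0,5)(W), (0,4)(W), (0,3)(W); every one is W ⇒ L
(1,2): moves to (0,2)(W), (1,0)(W); every one is W ⇒ L
(1,3): moves to (0,3)(W), (1,1)(W), (1,0)(W); every one is W ⇒ L
(1,8): moves to (0,8)(W), (1,6)(W), (1,5)(W), (1,4)(W); every one is W ⇒ L
(2,0): the only move is to (1,0)(W), a W ⇒ L
(2,1): the only move is to (1,1)(W), a W ⇒ L
(2,6): moves to (1,6)(W), (2,4)(W), (2,3)(W), (2,2)(W); every one is W ⇒ L
(2,7): moves to (1,7)(W), (2,5)(W), (2,4)(W), (2,3)(W); every one is W ⇒ L
(3,2): moves to (2,2)(W), (0,2)(W), (3,0)(W); every one is W ⇒ L
(3,3): moves to (2,3)(W), (0,3)(W), (3,1)(W), (3,0)(W); every one is W ⇒ L
(3,8): moves to (2,8)(W), (0,8)(W), (3,6)(W), (3,5)(W), (3,4)(W); every one is W ⇒ L
(4,4): moves to (3,4)(W), (1,4)(W), (0,4)(W), (4,2)(W), (4,1)(W), (4,0)(W); every one is W ⇒ L
(4,5): moves to (3,5)(W), (1,5)(W), (0,5)(W), (4,3)(W), (4,2)(W), (4,1)(W); every one is W ⇒ L
(6,4): moves to (5,4)(W), (3,4)(W), (2,4)(W), (6,2)(W), (6,1)(W), (6,0)(W); every one is W ⇒ L
(6,5): moves to (5,5)(W), (3,5)(W), (2,5)(W), (6,3)(W), (6,2)(W), (6,1)(W); every one is W ⇒ L
(7,0): moves to (6,0)(W), (4,0)(W), (3,0)(W); every one is W ⇒ L
(7,1): moves to (6,1)(W), (4,1)(W), (3,1)(W); every one is W ⇒ L
(7,6): moves to (6,6)(W), (4,6)(W), (3,6)(W), (7,4)(W), (7,3)(W), (7,2)(W); every one is W ⇒ L
(7,7): moves to (6,7)(W), (4,7)(W), (3,7)(W), (7,5)(W), (7,4)(W), (7,3)(W); every one is W ⇒ L
(8,2): moves to (7,2)(W), (5,2)(W), (4,2)(W), (8,0)(W); every one is W ⇒ L
(8,3): moves to (7,3)(W), (5,3)(W), (4,3)(W), (8,1)(W), (8,0)(W); every one is W ⇒ L
(8,8): moves to (7,8)(W), (5,8)(W), (4,8)(W), (8,6)(W), (8,5)(W), (8,4)(W); every one is W ⇒ L
(9,0): moves to (8,0)(W), (6,0)(W), (5,0)(W); every one is W ⇒ L
(9,1): moves to (8,1)(W), (6,1)(W), (5,1)(W); every one is W ⇒ L
(9,6): moves to (8,6)(W), (6,6)(W), (5,6)(W), (9,4)(W), (9,3)(W), (9,2)(W); every one is W ⇒ L
(9,7): moves to (8,7)(W), (6,7)(W), (5,7)(W), (9,5)(W), (9,4)(W), (9,3)(W); every one is W ⇒ L
Every other cell has at least one move into one of the L cells above, so it is W.
L cells per row: a=0: 4, a=1: 3, a=2: 4, a=3: 3, a=4: 2, a=5: 0, a=6: 2, a=7: 4, a=8: 3, a=9: 4; total 29.

29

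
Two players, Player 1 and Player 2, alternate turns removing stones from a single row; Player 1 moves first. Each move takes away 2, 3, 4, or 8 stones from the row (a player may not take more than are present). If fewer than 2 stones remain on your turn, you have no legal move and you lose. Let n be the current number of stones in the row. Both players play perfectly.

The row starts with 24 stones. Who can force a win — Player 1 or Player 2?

Player 2 wins.

Use the standard recursion: the mover loses at a terminal position; elsewhere, the mover wins exactly when some move hands the opponent an L position.
n=0: no move → L
n=1: no move → L
n=2: reaches L-position 0 → W
n=3: reaches L-position 1 → W
n=4: reaches L-position 1 → W
n=5: reaches L-position 1 → W
n=6: only reaches 4(W), 3(W), 2(W), all W → L
n=7: only reaches 5(W), 4(W), 3(W), all W → L
n=8: reaches L-position 6 → W
n=9: reaches L-position 7 → W
n=10: reaches L-position 7 → W
n=11: reaches L-position 7 → W
n=12: only reaches 10(W), 9(W), 8(W), 4(W), all W → L
n=13: only reaches 11(W), 10(W), 9(W), 5(W), all W → L
n=14: reaches L-position 12 → W
n=15: reaches L-position 13 → W
n=16: reaches L-position 13 → W
n=17: reaches L-position 13 → W
n=18: only reaches 16(W), 15(W), 14(W), 10(W), all W → L
n=19: only reaches 17(W), 16(W), 15(W), 11(W), all W → L
n=20: reaches L-position 18 → W
n=21: reaches L-position 19 → W
n=22: reaches L-position 19 → W
n=23: reaches L-position 19 → W
n=24: only reaches 22(W), 21(W), 20(W), 16(W), all W → L
The starting position 24 is L: whatever Player 1 does, the opponent receives a W position.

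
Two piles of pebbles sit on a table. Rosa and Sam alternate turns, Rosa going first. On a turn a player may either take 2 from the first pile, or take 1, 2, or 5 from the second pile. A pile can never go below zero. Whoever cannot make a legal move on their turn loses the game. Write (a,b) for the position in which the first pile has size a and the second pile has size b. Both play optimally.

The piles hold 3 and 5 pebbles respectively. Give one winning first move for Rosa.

Compute win/loss labels from the base case upward. A position with no move is L. Any other position is W if it can reach an L in one move, else L.
No move ever increases a pile, so every position that can arise here has a ≤ 3 and b ≤ 5; it is enough to label the cells with 0 ≤ a ≤ 3 and 0 ≤ b ≤ 5.
Every move lowers a or b (never raises either), so fill the grid row by row in increasing a, and left to right within a row: each cell's successors are then already labelled.
      b=0  b=1  b=2  b=3  b=4  b=5
a=0:    L    W    W    L    W    W
a=1:    L    W    W    L    W    W
a=2:    W    L    W    W    L    W
a=3:    W    L    W    W    L    W
Cells with no legal move (terminal, hence L): (0,0), (1,0).
The remaining L cells, each justified by listing all of its moves:
(0,3): moves to (0,2)(W), (0,1)(W); every one is W ⇒ L
(1,3): moves to (1,2)(W), (1,1)(W); every one is W ⇒ L
(2,1): moves to (0,1)(W), (2,0)(W); every one is W ⇒ L
(2,4): moves to (0,4)(W), (2,3)(W), (2,2)(W); every one is W ⇒ L
(3,1): moves to (1,1)(W), (3,0)(W); every one is W ⇒ L
(3,4): moves to (1,4)(W), (3,3)(W), (3,2)(W); every one is W ⇒ L
Every other cell has at least one move into one of the L cells above, so it is W.
From (3,5), the L positions reachable in one move are: (3,4).

Move to (3,4).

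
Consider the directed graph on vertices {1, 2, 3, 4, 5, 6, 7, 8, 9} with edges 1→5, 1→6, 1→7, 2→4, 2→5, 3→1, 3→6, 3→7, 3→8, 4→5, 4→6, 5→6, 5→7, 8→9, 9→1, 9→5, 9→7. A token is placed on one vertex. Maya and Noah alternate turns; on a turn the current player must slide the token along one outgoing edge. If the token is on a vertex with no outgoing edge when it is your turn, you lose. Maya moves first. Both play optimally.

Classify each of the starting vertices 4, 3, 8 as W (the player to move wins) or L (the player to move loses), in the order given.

Label each position W (a win for the player to move) or L (a loss). A position with no legal move is L; any other position is W exactly when some move reaches an L, and L when every move reaches a W.
Every edge goes from a vertex to one that appears earlier in the order 7, 6, 5, 1, 9, 4, 2, 8, 3, so processing vertices in that order labels each vertex after all of its successors.
7: no outgoing edge → L
6: no outgoing edge → L
5: W (go to 6, an L position)
1: W (go to 6, an L position)
9: W (go to 7, an L position)
4: W (go to 6, an L position)
2: L (options 4(W), 5(W) are all W)
8: L (sole option 9(W) is W)
3: W (go to 8, an L position)

4: W, 3: W, 8: L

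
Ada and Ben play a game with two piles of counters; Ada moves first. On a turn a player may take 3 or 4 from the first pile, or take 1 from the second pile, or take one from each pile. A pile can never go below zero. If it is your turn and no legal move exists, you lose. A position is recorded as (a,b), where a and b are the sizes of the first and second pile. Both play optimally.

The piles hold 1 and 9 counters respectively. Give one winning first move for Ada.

Positions with no move are L. A position that does have a move is losing for the player to move precisely when every available move leads to a winning position for the opponent. Fill in the labels:
No move ever increases a pile, so every position that can arise here has a ≤ 1 and b ≤ 9; it is enough to label the cells with 0 ≤ a ≤ 1 and 0 ≤ b ≤ 9.
Every move lowers a or b (never raises either), so fill the grid row by row in increasing a, and left to right within a row: each cell's successors are then already labelled.
      b=0  b=1  b=2  b=3  b=4  b=5  b=6  b=7  b=8  b=9
a=0:    L    W    L    W    L    W    L    W    L    W
a=1:    L    W    L    W    L    W    L    W    L    W
Cells with no legal move (terminal, hence L): (0,0), (1,0).
The remaining L cells, each justified by listing all of its moves:
(0,2): only reaches (0,1)(W), which is W → L
(0,4): only reaches (0,3)(W), which is W → L
(0,6): only reaches (0,5)(W), which is W → L
(0,8): only reaches (0,7)(W), which is W → L
(1,2): only reaches (1,1)(W), (0,1)(W), all W → L
(1,4): only reaches (1,3)(W), (0,3)(W), all W → L
(1,6): only reaches (1,5)(W), (0,5)(W), all W → L
(1,8): only reaches (1,7)(W), (0,7)(W), all W → L
Every other cell has at least one move into one of the L cells above, so it is W.
From (1,9), the L positions reachable in one move are: (1,8), (0,8). Any move reaching one of these is winning.

Move to (1,8).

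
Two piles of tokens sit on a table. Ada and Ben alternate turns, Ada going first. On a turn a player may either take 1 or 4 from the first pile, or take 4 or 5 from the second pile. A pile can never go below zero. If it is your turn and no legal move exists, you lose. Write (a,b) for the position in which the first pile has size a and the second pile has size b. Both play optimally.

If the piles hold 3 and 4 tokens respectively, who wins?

Label each position W (a win for the player to move) or L (a loss). A position with no legal move is L; any other position is W exactly when some move reaches an L, and L when every move reaches a W.
No move ever increases a pile, so every position that can arise here has a ≤ 3 and b ≤ 4; it is enough to label the cells with 0 ≤ a ≤ 3 and 0 ≤ b ≤ 4.
Every move lowers a or b (never raises either), so fill the grid row by row in increasing a, and left to right within a row: each cell's successors are then already labelled.
      b=0  b=1  b=2  b=3  b=4
a=0:    L    L    L    L    W
a=1:    W    W    W    W    L
a=2:    L    L    L    L    W
a=3:    W    W    W    W    L
Cells with no legal move (terminal, hence L): (0,0), (0,1), (0,2), (0,3).
The remaining L cells, each justified by listing all of its moves:
(1,4): only reaches (0,4)(W), (1,0)(W), all W → L
(2,0): only reaches (1,0)(W), which is W → L
(2,1): only reaches (1,1)(W), which is W → L
(2,2): only reaches (1,2)(W), which is W → L
(2,3): only reaches (1,3)(W), which is W → L
(3,4): only reaches (2,4)(W), (3,0)(W), all W → L
Every other cell has at least one move into one of the L cells above, so it is W.
Every move from (3,4) reaches a W position, so the mover loses.

Ben wins.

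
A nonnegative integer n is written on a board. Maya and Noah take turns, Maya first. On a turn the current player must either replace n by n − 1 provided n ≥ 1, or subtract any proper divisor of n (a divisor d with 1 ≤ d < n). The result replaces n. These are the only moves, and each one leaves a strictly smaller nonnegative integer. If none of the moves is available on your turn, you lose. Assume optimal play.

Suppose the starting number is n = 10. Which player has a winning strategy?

Use the standard recursion: the mover loses at a terminal position; elsewhere, the mover wins exactly when some move hands the opponent an L position.
n=0: no move → L
n=1: reaches L-position 0 → W
n=2: only reaches 1(W), which is W → L
n=3: reaches L-position 2 → W
n=4: reaches L-position 2 → W
n=5: only reaches 4(W), which is W → L
n=6: reaches L-position 5 → W
n=7: only reaches 6(W), which is W → L
n=8: reaches L-position 7 → W
n=9: only reaches 6(W), 8(W), all W → L
n=10: reaches L-position 5 → W
From 10 Maya can move to 5, reaching an L position.

Maya wins.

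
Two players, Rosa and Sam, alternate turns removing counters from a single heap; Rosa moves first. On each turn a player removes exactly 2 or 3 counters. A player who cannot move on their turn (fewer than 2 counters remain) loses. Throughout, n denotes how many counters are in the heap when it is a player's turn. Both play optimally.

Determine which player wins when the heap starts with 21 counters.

Sam wins.

Use the standard recursion: the mover loses at a terminal position; elsewhere, the mover wins exactly when some move hands the opponent an L position.
n=0: no move → L
n=1: no move → L
n=2: W (go to 0, an L position)
n=3: W (go to 1, an L position)
n=4: W (go to 1, an L position)
n=5: L (options 3(W), 2(W) are all W)
n=6: L (options 4(W), 3(W) are all W)
n=7: W (go to 5, an L position)
n=8: W (go to 6, an L position)
n=9: W (go to 6, an L position)
n=10: L (options 8(W), 7(W) are all W)
n=11: L (options 9(W), 8(W) are all W)
n=12: W (go to 10, an L position)
n=13: W (go to 11, an L position)
n=14: W (go to 11, an L position)
n=15: L (options 13(W), 12(W) are all W)
n=16: L (options 14(W), 13(W) are all W)
n=17: W (go to 15, an L position)
n=18: W (go to 16, an L position)
n=19: W (go to 16, an L position)
n=20: L (options 18(W), 17(W) are all W)
n=21: L (options 19(W), 18(W) are all W)
Every move from 21 reaches a W position, so the mover loses.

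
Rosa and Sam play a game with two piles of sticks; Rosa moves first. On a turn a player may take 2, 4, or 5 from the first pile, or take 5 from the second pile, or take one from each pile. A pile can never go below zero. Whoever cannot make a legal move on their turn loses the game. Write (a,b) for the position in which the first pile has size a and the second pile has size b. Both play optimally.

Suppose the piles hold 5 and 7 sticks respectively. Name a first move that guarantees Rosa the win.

Move to (1,7).

Classify positions by backward induction: terminal positions (no move available) are L. From any other position, the mover wins iff some move reaches an L.
No move ever increases a pile, so every position that can arise here has a ≤ 5 and b ≤ 7; it is enough to label the cells with 0 ≤ a ≤ 5 and 0 ≤ b ≤ 7.
Every move lowers a or b (never raises either), so fill the grid row by row in increasing a, and left to right within a row: each cell's successors are then already labelled.
      b=0  b=1  b=2  b=3  b=4  b=5  b=6  b=7
a=0:    L    L    L    L    L    W    W    W
a=1:    L    W    W    W    W    W    L    L
a=2:    W    W    W    W    W    L    L    W
a=3:    W    L    L    L    L    L    W    W
a=4:    W    W    W    W    W    W    W    L
a=5:    W    W    W    W    W    W    W    W
Cells with no legal move (terminal, hence L): (0,0), (0,1), (0,2), (0,3), (0,4), (1,0).
The remaining L cells, each justified by listing all of its moves:
(1,6): →(1,1)(W), (0,5)(W) — all W, so L
(1,7): →(1,2)(W), (0,6)(W) — all W, so L
(2,5): →(0,5)(W), (2,0)(W), (1,4)(W) — all W, so L
(2,6): →(0,6)(W), (2,1)(W), (1,5)(W) — all W, so L
(3,1): →(1,1)(W), (2,0)(W) — all W, so L
(3,2): →(1,2)(W), (2,1)(W) — all W, so L
(3,3): →(1,3)(W), (2,2)(W) — all W, so L
(3,4): →(1,4)(W), (2,3)(W) — all W, so L
(3,5): →(1,5)(W), (3,0)(W), (2,4)(W) — all W, so L
(4,7): →(2,7)(W), (0,7)(W), (4,2)(W), (3,6)(W) — all W, so L
Every other cell has at least one move into one of the L cells above, so it is W.
From (5,7), the L positions reachable in one move are: (1,7).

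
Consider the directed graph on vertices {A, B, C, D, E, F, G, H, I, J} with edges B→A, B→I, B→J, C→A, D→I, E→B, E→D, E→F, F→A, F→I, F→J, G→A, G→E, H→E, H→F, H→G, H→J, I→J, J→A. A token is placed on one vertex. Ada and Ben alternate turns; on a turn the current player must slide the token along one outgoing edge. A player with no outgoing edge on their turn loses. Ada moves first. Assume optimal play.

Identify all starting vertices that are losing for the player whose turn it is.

A, E, I

Positions with no move are L. A position that does have a move is losing for the player to move precisely when every available move leads to a winning position for the opponent. Fill in the labels:
Every edge goes from a vertex to one that appears earlier in the order A, J, I, F, B, C, D, E, G, H, so processing vertices in that order labels each vertex after all of its successors.
A: no outgoing edge → L
J: →A(L), so W
I: →J(W) only, which is W, so L
F: →I(L), so W
B: →I(L), so W
C: →A(L), so W
D: →I(L), so W
E: →D(W), B(W), F(W) — all W, so L
G: →E(L), so W
H: →E(L), so W
Reading off the rows marked L gives the requested list; there are 3 such vertices.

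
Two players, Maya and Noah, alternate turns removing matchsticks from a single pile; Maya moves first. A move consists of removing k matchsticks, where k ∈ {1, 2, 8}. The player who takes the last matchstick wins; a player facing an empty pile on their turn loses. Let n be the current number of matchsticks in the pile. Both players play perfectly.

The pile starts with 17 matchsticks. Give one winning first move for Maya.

Label each position W (a win for the player to move) or L (a loss). A position with no legal move is L; any other position is W exactly when some move reaches an L, and L when every move reaches a W.
n=0: no move → L
n=1: can move to 0, which is L ⇒ W
n=2: can move to 0, which is L ⇒ W
n=3: moves to 2(W), 1(W); every one is W ⇒ L
n=4: can move to 3, which is L ⇒ W
n=5: can move to 3, which is L ⇒ W
n=6: moves to 5(W), 4(W); every one is W ⇒ L
n=7: can move to 6, which is L ⇒ W
n=8: can move to 6, which is L ⇒ W
n=9: moves to 8(W), 7(W), 1(W); every one is W ⇒ L
n=10: can move to 9, which is L ⇒ W
n=11: can move to 9, which is L ⇒ W
n=12: moves to 11(W), 10(W), 4(W); every one is W ⇒ L
n=13: can move to 12, which is L ⇒ W
n=14: can move to 12, which is L ⇒ W
n=15: moves to 14(W), 13(W), 7(W); every one is W ⇒ L
n=16: can move to 15, which is L ⇒ W
n=17: can move to 15, which is L ⇒ W
From 17, the L positions reachable in one move are: 15, 9. Any move reaching one of these is winning.

Remove 2, leaving 15.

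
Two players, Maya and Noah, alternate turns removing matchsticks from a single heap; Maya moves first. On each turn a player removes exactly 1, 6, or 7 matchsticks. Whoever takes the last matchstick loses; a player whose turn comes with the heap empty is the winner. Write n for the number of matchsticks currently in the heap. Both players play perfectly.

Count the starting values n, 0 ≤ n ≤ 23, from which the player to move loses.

Compute win/loss labels from the base case upward. A position with no move is W. Any other position is W if it can reach an L in one move, else L.
n=0: no move; the opponent has just taken the last matchstick and therefore loses → W
n=1: only reaches 0(W), which is W → L
n=2: reaches L-position 1 → W
n=3: only reaches 2(W), which is W → L
n=4: reaches L-position 3 → W
n=5: only reaches 4(W), which is W → L
n=6: reaches L-position 5 → W
n=7: reaches L-position 1 → W
n=8: reaches L-position 1 → W
n=9: reaches L-position 3 → W
n=10: reaches L-position 3 → W
n=11: reaches L-position 5 → W
n=12: reaches L-position 5 → W
n=13: only reaches 12(W), 7(W), 6(W), all W → L
n=14: reaches L-position 13 → W
n=15: only reaches 14(W), 9(W), 8(W), all W → L
n=16: reaches L-position 15 → W
n=17: only reaches 16(W), 11(W), 10(W), all W → L
n=18: reaches L-position 17 → W
n=19: reaches L-position 13 → W
n=20: reaches L-position 13 → W
n=21: reaches L-position 15 → W
n=22: reaches L-position 15 → W
n=23: reaches L-position 17 → W
L entries with 0 ≤ n ≤ 23: n = 1, 3, 5, 13, 15, 17; that makes 6.

6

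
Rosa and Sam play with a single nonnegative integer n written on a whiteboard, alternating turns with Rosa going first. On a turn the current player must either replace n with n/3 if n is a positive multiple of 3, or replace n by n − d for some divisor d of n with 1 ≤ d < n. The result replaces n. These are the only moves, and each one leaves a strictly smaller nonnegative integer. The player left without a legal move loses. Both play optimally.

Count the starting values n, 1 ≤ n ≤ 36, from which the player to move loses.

Work bottom-up. With no move the player to move loses. Otherwise the position is W if at least one move leads to an L position for the opponent, and L if every move leads to a W.
n=0: no move → L
n=1: no move → L
n=2: can move to 1, which is L ⇒ W
n=3: can move to 1, which is L ⇒ W
n=4: moves to 2(W), 3(W); every one is W ⇒ L
n=5: can move to 4, which is L ⇒ W
n=6: can move to 4, which is L ⇒ W
n=7: the only move is to 6(W), a W ⇒ L
n=8: can move to 4, which is L ⇒ W
n=9: moves to 3(W), 6(W), 8(W); every one is W ⇒ L
n=10: can move to 9, which is L ⇒ W
n=11: the only move is to 10(W), a W ⇒ L
n=12: can move to 4, which is L ⇒ W
n=13: the only move is to 12(W), a W ⇒ L
n=14: can move to 7, which is L ⇒ W
n=15: moves to 5(W), 10(W), 12(W), 14(W); every one is W ⇒ L
n=16: can move to 15, which is L ⇒ W
n=17: the only move is to 16(W), a W ⇒ L
n=18: can move to 9, which is L ⇒ W
n=19: the only move is to 18(W), a W ⇒ L
n=20: can move to 15, which is L ⇒ W
n=21: can move to 7, which is L ⇒ W
n=22: can move to 11, which is L ⇒ W
n=23: the only move is to 22(W), a W ⇒ L
n=24: can move to 23, which is L ⇒ W
n=25: moves to 20(W), 24(W); every one is W ⇒ L
n=26: can move to 13, which is L ⇒ W
n=27: can move to 9, which is L ⇒ W
n=28: moves to 14(W), 21(W), 24(W), 26(W), 27(W); every one is W ⇒ L
n=29: can move to 28, which is L ⇒ W
n=30: can move to 15, which is L ⇒ W
n=31: the only move is to 30(W), a W ⇒ L
n=32: can move to 28, which is L ⇒ W
n=33: can move to 11, which is L ⇒ W
n=34: can move to 17, which is L ⇒ W
n=35: can move to 28, which is L ⇒ W
n=36: moves to 12(W), 18(W), 24(W), 27(W), 30(W), 32(W), 33(W), 34(W), 35(W); every one is W ⇒ L
L entries with 1 ≤ n ≤ 36 (n=0 is outside the asked range and is not counted): n = 1, 4, 7, 9, 11, 13, 15, 17, 19, 23, 25, 28, 31, 36; that makes 14.

14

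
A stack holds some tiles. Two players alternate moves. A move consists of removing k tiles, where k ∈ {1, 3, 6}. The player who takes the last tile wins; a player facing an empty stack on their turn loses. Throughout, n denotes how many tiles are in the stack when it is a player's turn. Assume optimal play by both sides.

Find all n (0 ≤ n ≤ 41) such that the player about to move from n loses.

0, 2, 4, 9, 11, 13, 18, 20, 22, 27, 29, 31, 36, 38, 40

Label each position W (a win for the player to move) or L (a loss). A position with no legal move is L; any other position is W exactly when some move reaches an L, and L when every move reaches a W.
n=0: no move → L
n=1: W (go to 0, an L position)
n=2: L (sole option 1(W) is W)
n=3: W (go to 2, an L position)
n=4: L (options 3(W), 1(W) are all W)
n=5: W (go to 4, an L position)
n=6: W (go to 0, an L position)
n=7: W (go to 4, an L position)
n=8: W (go to 2, an L position)
n=9: L (options 8(W), 6(W), 3(W) are all W)
n=10: W (go to 9, an L position)
n=11: L (options 10(W), 8(W), 5(W) are all W)
n=12: W (go to 11, an L position)
n=13: L (options 12(W), 10(W), 7(W) are all W)
n=14: W (go to 13, an L position)
n=15: W (go to 9, an L position)
n=16: W (go to 13, an L position)
n=17: W (go to 11, an L position)
n=18: L (options 17(W), 15(W), 12(W) are all W)
n=19: W (go to 18, an L position)
n=20: L (options 19(W), 17(W), 14(W) are all W)
n=21: W (go to 20, an L position)
n=22: L (options 21(W), 19(W), 16(W) are all W)
n=23: W (go to 22, an L position)
n=24: W (go to 18, an L position)
n=25: W (go to 22, an L position)
n=26: W (go to 20, an L position)
n=27: L (options 26(W), 24(W), 21(W) are all W)
n=28: W (go to 27, an L position)
n=29: L (options 28(W), 26(W), 23(W) are all W)
n=30: W (go to 29, an L position)
n=31: L (options 30(W), 28(W), 25(W) are all W)
n=32: W (go to 31, an L position)
n=33: W (go to 27, an L position)
n=34: W (go to 31, an L position)
n=35: W (go to 29, an L position)
n=36: L (options 35(W), 33(W), 30(W) are all W)
n=37: W (go to 36, an L position)
n=38: L (options 37(W), 35(W), 32(W) are all W)
n=39: W (go to 38, an L position)
n=40: L (options 39(W), 37(W), 34(W) are all W)
n=41: W (go to 40, an L position)
The losing starting values of n are exactly the entries labelled L in this table (15 of them).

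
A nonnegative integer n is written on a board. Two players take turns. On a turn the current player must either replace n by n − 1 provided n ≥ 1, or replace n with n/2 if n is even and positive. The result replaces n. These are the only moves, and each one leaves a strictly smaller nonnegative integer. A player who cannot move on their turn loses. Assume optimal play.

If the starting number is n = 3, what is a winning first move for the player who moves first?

Move to 2.

Classify positions by backward induction: terminal positions (no move available) are L. From any other position, the mover wins iff some move reaches an L.
n=0: no move → L
n=1: can move to 0, which is L ⇒ W
n=2: the only move is to 1(W), a W ⇒ L
n=3: can move to 2, which is L ⇒ W
From 3, the L positions reachable in one move are: 2.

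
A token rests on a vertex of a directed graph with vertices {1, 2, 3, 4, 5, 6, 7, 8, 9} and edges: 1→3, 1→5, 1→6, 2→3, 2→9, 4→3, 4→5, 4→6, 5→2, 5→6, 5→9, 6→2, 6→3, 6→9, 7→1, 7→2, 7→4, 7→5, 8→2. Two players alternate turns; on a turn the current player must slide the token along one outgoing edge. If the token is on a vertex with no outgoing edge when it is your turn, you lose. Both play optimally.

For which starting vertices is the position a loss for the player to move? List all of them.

3, 7, 8, 9

Build the W/L table. Terminal = L. A non-terminal position is W if it has a move to some L; otherwise it is L.
Every edge goes from a vertex to one that appears earlier in the order 9, 3, 2, 6, 5, 1, 4, 8, 7, so processing vertices in that order labels each vertex after all of its successors.
9: no outgoing edge → L
3: no outgoing edge → L
2: →3(L), so W
6: →3(L), so W
5: →9(L), so W
1: →3(L), so W
4: →3(L), so W
8: →2(W) only, which is W, so L
7: →4(W), 1(W), 5(W), 2(W) — all W, so L
The losing starting vertices are exactly the entries labelled L in this table (4 of them).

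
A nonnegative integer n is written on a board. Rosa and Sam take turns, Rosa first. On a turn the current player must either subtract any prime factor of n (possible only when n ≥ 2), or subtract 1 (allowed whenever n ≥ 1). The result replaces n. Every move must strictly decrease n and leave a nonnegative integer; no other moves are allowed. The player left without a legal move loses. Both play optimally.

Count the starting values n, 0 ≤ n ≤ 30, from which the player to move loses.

8

Positions with no move are L. A position that does have a move is losing for the player to move precisely when every available move leads to a winning position for the opponent. Fill in the labels:
n=0: no move → L
n=1: can move to 0, which is L ⇒ W
n=2: can move to 0, which is L ⇒ W
n=3: can move to 0, which is L ⇒ W
n=4: moves to 2(W), 3(W); every one is W ⇒ L
n=5: can move to 0, which is L ⇒ W
n=6: can move to 4, which is L ⇒ W
n=7: can move to 0, which is L ⇒ W
n=8: moves to 6(W), 7(W); every one is W ⇒ L
n=9: can move to 8, which is L ⇒ W
n=10: can move to 8, which is L ⇒ W
n=11: can move to 0, which is L ⇒ W
n=12: moves to 9(W), 10(W), 11(W); every one is W ⇒ L
n=13: can move to 0, which is L ⇒ W
n=14: can move to 12, which is L ⇒ W
n=15: can move to 12, which is L ⇒ W
n=16: moves to 14(W), 15(W); every one is W ⇒ L
n=17: can move to 0, which is L ⇒ W
n=18: can move to 16, which is L ⇒ W
n=19: can move to 0, which is L ⇒ W
n=20: moves to 15(W), 18(W), 19(W); every one is W ⇒ L
n=21: can move to 20, which is L ⇒ W
n=22: can move to 20, which is L ⇒ W
n=23: can move to 0, which is L ⇒ W
n=24: moves to 21(W), 22(W), 23(W); every one is W ⇒ L
n=25: can move to 20, which is L ⇒ W
n=26: can move to 24, which is L ⇒ W
n=27: can move to 24, which is L ⇒ W
n=28: moves to 21(W), 26(W), 27(W); every one is W ⇒ L
n=29: can move to 0, which is L ⇒ W
n=30: can move to 28, which is L ⇒ W
L entries with 0 ≤ n ≤ 30: n = 0, 4, 8, 12, 16, 20, 24, 28; that makes 8.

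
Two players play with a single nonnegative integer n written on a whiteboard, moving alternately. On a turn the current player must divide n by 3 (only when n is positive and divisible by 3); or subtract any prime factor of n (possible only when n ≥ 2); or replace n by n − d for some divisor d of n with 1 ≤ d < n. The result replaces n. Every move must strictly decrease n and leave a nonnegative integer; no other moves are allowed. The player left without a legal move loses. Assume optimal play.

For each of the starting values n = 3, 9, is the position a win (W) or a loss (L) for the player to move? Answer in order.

3: W, 9: L

Work bottom-up. With no move the player to move loses. Otherwise the position is W if at least one move leads to an L position for the opponent, and L if every move leads to a W.
n=0: no move → L
n=1: no move → L
n=2: →0(L), so W
n=3: →0(L), so W
n=4: →2(W), 3(W) — all W, so L
n=5: →0(L), so W
n=6: →4(L), so W
n=7: →0(L), so W
n=8: →4(L), so W
n=9: →3(W), 6(W), 8(W) — all W, so L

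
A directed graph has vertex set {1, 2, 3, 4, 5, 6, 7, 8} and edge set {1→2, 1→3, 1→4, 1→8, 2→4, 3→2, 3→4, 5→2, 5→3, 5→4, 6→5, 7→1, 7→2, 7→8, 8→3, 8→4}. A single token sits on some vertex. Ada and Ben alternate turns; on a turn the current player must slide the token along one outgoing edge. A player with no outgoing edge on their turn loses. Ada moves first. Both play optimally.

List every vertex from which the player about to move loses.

4, 6, 7

Use the standard recursion: the mover loses at a terminal position; elsewhere, the mover wins exactly when some move hands the opponent an L position.
Every edge goes from a vertex to one that appears earlier in the order 4, 2, 3, 8, 1, 5, 6, 7, so processing vertices in that order labels each vertex after all of its successors.
4: no outgoing edge → L
2: reaches L-position 4 → W
3: reaches L-position 4 → W
8: reaches L-position 4 → W
1: reaches L-position 4 → W
5: reaches L-position 4 → W
6: only reaches 5(W), which is W → L
7: only reaches 1(W), 8(W), 2(W), all W → L
Reading off the rows marked L gives the requested list; there are 3 such vertices.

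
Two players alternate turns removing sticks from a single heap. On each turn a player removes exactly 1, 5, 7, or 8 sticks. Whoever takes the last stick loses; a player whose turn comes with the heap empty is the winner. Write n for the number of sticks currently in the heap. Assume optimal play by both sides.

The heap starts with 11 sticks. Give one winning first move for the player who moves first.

Use the standard recursion: the mover wins at a terminal position; elsewhere, the mover wins exactly when some move hands the opponent an L position.
n=0: no move; the opponent has just taken the last stick and therefore loses → W
n=1: only reaches 0(W), which is W → L
n=2: reaches L-position 1 → W
n=3: only reaches 2(W), which is W → L
n=4: reaches L-position 3 → W
n=5: only reaches 4(W), 0(W), all W → L
n=6: reaches L-position 5 → W
n=7: only reaches 6(W), 2(W), 0(W), all W → L
n=8: reaches L-position 7 → W
n=9: reaches L-position 1 → W
n=10: reaches L-position 5 → W
n=11: reaches L-position 3 → W
From 11, the L positions reachable in one move are: 3.

Remove 8, leaving 3.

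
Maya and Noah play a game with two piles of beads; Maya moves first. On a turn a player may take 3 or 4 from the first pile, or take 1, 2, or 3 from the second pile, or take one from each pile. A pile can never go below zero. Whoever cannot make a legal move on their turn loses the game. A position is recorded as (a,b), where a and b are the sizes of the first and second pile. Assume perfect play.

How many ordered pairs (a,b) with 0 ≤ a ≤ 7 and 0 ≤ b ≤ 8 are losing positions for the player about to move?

20

Positions with no move are L. A position that does have a move is losing for the player to move precisely when every available move leads to a winning position for the opponent. Fill in the labels:
Every move lowers a or b (never raises either), so fill the grid row by row in increasing a, and left to right within a row: each cell's successors are then already labelled.
      b=0  b=1  b=2  b=3  b=4  b=5  b=6  b=7  b=8
a=0:    L    W    W    W    L    W    W    W    L
a=1:    L    W    W    W    L    W    W    W    L
a=2:    L    W    W    W    L    W    W    W    L
a=3:    W    W    L    W    W    W    L    W    W
a=4:    W    L    W    W    W    L    W    W    W
a=5:    W    L    W    W    W    L    W    W    W
a=6:    W    L    W    W    W    L    W    W    W
a=7:    L    W    W    W    L    W    W    W    L
Cells with no legal move (terminal, hence L): (0,0), (1,0), (2,0).
The remaining L cells, each justified by listing all of its moves:
(0,4): →(0,3)(W), (0,2)(W), (0,1)(W) — all W, so L
(0,8): →(0,7)(W), (0,6)(W), (0,5)(W) — all W, so L
(1,4): →(1,3)(W), (1,2)(W), (1,1)(W), (0,3)(W) — all W, so L
(1,8): →(1,7)(W), (1,6)(W), (1,5)(W), (0,7)(W) — all W, so L
(2,4): →(2,3)(W), (2,2)(W), (2,1)(W), (1,3)(W) — all W, so L
(2,8): →(2,7)(W), (2,6)(W), (2,5)(W), (1,7)(W) — all W, so L
(3,2): →(0,2)(W), (3,1)(W), (3,0)(W), (2,1)(W) — all W, so L
(3,6): →(0,6)(W), (3,5)(W), (3,4)(W), (3,3)(W), (2,5)(W) — all W, so L
(4,1): →(1,1)(W), (0,1)(W), (4,0)(W), (3,0)(W) — all W, so L
(4,5): →(1,5)(W), (0,5)(W), (4,4)(W), (4,3)(W), (4,2)(W), (3,4)(W) — all W, so L
(5,1): →(2,1)(W), (1,1)(W), (5,0)(W), (4,0)(W) — all W, so L
(5,5): →(2,5)(W), (1,5)(W), (5,4)(W), (5,3)(W), (5,2)(W), (4,4)(W) — all W, so L
(6,1): →(3,1)(W), (2,1)(W), (6,0)(W), (5,0)(W) — all W, so L
(6,5): →(3,5)(W), (2,5)(W), (6,4)(W), (6,3)(W), (6,2)(W), (5,4)(W) — all W, so L
(7,0): →(4,0)(W), (3,0)(W) — all W, so L
(7,4): →(4,4)(W), (3,4)(W), (7,3)(W), (7,2)(W), (7,1)(W), (6,3)(W) — all W, so L
(7,8): →(4,8)(W), (3,8)(W), (7,7)(W), (7,6)(W), (7,5)(W), (6,7)(W) — all W, so L
Every other cell has at least one move into one of the L cells above, so it is W.
L cells per row: a=0: 3, a=1: 3, a=2: 3, a=3: 2, a=4: 2, a=5: 2, a=6: 2, a=7: 3; total 20.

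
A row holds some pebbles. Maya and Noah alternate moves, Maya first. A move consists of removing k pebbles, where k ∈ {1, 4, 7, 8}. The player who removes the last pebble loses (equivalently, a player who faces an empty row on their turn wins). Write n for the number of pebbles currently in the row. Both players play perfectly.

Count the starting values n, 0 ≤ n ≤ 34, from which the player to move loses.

9

Work bottom-up. With no move the player to move wins. Otherwise the position is W if at least one move leads to an L position for the opponent, and L if every move leads to a W.
n=0: no move; the opponent has just taken the last pebble and therefore loses → W
n=1: →0(W) only, which is W, so L
n=2: →1(L), so W
n=3: →2(W) only, which is W, so L
n=4: →3(L), so W
n=5: →1(L), so W
n=6: →5(W), 2(W) — all W, so L
n=7: →6(L), so W
n=8: →1(L), so W
n=9: →1(L), so W
n=10: →6(L), so W
n=11: →3(L), so W
n=12: →11(W), 8(W), 5(W), 4(W) — all W, so L
n=13: →12(L), so W
n=14: →6(L), so W
n=15: →14(W), 11(W), 8(W), 7(W) — all W, so L
n=16: →15(L), so W
n=17: →16(W), 13(W), 10(W), 9(W) — all W, so L
n=18: →17(L), so W
n=19: →15(L), so W
n=20: →12(L), so W
n=21: →17(L), so W
n=22: →15(L), so W
n=23: →15(L), so W
n=24: →17(L), so W
n=25: →17(L), so W
n=26: →25(W), 22(W), 19(W), 18(W) — all W, so L
n=27: →26(L), so W
n=28: →27(W), 24(W), 21(W), 20(W) — all W, so L
n=29: →28(L), so W
n=30: →26(L), so W
n=31: →30(W), 27(W), 24(W), 23(W) — all W, so L
n=32: →31(L), so W
n=33: →26(L), so W
n=34: →26(L), so W
L entries with 0 ≤ n ≤ 34: n = 1, 3, 6, 12, 15, 17, 26, 28, 31; that makes 9.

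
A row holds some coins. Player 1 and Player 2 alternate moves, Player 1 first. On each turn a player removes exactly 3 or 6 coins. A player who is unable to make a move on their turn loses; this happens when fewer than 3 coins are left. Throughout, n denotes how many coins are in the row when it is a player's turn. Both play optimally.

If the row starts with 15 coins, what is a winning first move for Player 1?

Remove 6, leaving 9.

Label each position W (a win for the player to move) or L (a loss). A position with no legal move is L; any other position is W exactly when some move reaches an L, and L when every move reaches a W.
n=0: no move → L
n=1: no move → L
n=2: no move → L
n=3: W (go to 0, an L position)
n=4: W (go to 1, an L position)
n=5: W (go to 2, an L position)
n=6: W (go to 0, an L position)
n=7: W (go to 1, an L position)
n=8: W (go to 2, an L position)
n=9: L (options 6(W), 3(W) are all W)
n=10: L (options 7(W), 4(W) are all W)
n=11: L (options 8(W), 5(W) are all W)
n=12: W (go to 9, an L position)
n=13: W (go to 10, an L position)
n=14: W (go to 11, an L position)
n=15: W (go to 9, an L position)
From 15, the L positions reachable in one move are: 9.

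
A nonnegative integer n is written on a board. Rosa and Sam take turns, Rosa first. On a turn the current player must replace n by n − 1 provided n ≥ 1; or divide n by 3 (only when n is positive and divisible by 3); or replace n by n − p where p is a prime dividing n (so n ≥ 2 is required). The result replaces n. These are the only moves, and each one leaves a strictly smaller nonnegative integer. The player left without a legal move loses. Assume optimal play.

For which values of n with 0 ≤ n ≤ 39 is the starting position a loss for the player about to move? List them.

Work bottom-up. With no move the player to move loses. Otherwise the position is W if at least one move leads to an L position for the opponent, and L if every move leads to a W.
n=0: no move → L
n=1: W (go to 0, an L position)
n=2: W (go to 0, an L position)
n=3: W (go to 0, an L position)
n=4: L (options 2(W), 3(W) are all W)
n=5: W (go to 0, an L position)
n=6: W (go to 4, an L position)
n=7: W (go to 0, an L position)
n=8: L (options 6(W), 7(W) are all W)
n=9: W (go to 8, an L position)
n=10: W (go to 8, an L position)
n=11: W (go to 0, an L position)
n=12: W (go to 4, an L position)
n=13: W (go to 0, an L position)
n=14: L (options 7(W), 12(W), 13(W) are all W)
n=15: W (go to 14, an L position)
n=16: W (go to 14, an L position)
n=17: W (go to 0, an L position)
n=18: L (options 6(W), 15(W), 16(W), 17(W) are all W)
n=19: W (go to 0, an L position)
n=20: W (go to 18, an L position)
n=21: W (go to 14, an L position)
n=22: L (options 11(W), 20(W), 21(W) are all W)
n=23: W (go to 0, an L position)
n=24: W (go to 8, an L position)
n=25: L (options 20(W), 24(W) are all W)
n=26: W (go to 25, an L position)
n=27: L (options 9(W), 24(W), 26(W) are all W)
n=28: W (go to 27, an L position)
n=29: W (go to 0, an L position)
n=30: W (go to 25, an L position)
n=31: W (go to 0, an L position)
n=32: L (options 30(W), 31(W) are all W)
n=33: W (go to 22, an L position)
n=34: W (go to 32, an L position)
n=35: L (options 28(W), 30(W), 34(W) are all W)
n=36: W (go to 35, an L position)
n=37: W (go to 0, an L position)
n=38: L (options 19(W), 36(W), 37(W) are all W)
n=39: W (go to 38, an L position)
The losing starting values of n are exactly the entries labelled L in this table (11 of them).

0, 4, 8, 14, 18, 22, 25, 27, 32, 35, 38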